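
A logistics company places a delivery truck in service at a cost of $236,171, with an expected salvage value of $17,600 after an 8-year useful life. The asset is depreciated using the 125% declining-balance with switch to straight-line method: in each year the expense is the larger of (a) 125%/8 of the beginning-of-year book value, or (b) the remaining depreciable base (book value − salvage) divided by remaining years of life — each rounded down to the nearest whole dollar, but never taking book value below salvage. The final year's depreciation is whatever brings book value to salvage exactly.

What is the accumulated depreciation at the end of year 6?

$168,865

Depreciable base = $236,171 − $17,600 = $218,571.
Year 1: DB = ⌊$236,171 × 125%/8⌋ = $36,901; SL = ⌊$218,571/8⌋ = $27,321 → take DB $36,901. Book value $199,270.
Year 2: DB = ⌊$199,270 × 125%/8⌋ = $31,135; SL = ⌊$181,670/7⌋ = $25,952 → take DB $31,135. Book value $168,135.
Year 3: DB = ⌊$168,135 × 125%/8⌋ = $26,271; SL = ⌊$150,535/6⌋ = $25,089 → take DB $26,271. Book value $141,864.
Year 4: DB = ⌊$141,864 × 125%/8⌋ = $22,166; SL = ⌊$124,264/5⌋ = $24,852 → take SL $24,852. Book value $117,012.
Year 5: DB = ⌊$117,012 × 125%/8⌋ = $18,283; SL = ⌊$99,412/4⌋ = $24,853 → take SL $24,853. Book value $92,159.
Year 6: DB = ⌊$92,159 × 125%/8⌋ = $14,399; SL = ⌊$74,559/3⌋ = $24,853 → take SL $24,853. Book value $67,306.
Accumulated through year 6 = $236,171 − $67,306 = $168,865.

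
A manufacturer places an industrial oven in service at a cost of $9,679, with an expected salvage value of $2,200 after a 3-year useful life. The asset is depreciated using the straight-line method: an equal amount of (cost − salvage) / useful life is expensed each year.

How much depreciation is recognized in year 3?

Depreciable base = $9,679 − $2,200 = $7,479.
Annual expense = $7,479 / 3 = $2,493.

$2,493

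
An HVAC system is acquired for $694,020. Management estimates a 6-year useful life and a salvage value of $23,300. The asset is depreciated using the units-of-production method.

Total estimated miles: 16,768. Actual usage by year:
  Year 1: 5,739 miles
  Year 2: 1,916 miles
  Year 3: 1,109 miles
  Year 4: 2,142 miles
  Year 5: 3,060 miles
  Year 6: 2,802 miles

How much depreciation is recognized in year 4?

Depreciable base = $694,020 − $23,300 = $670,720.
Rate = $670,720 / 16,768 miles = $40 per mile.
Year 1: 5,739 × $40 = $229,560. Book value $464,460.
Year 2: 1,916 × $40 = $76,640. Book value $387,820.
Year 3: 1,109 × $40 = $44,360. Book value $343,460.
Year 4: 2,142 × $40 = $85,680. Book value $257,780.

$85,680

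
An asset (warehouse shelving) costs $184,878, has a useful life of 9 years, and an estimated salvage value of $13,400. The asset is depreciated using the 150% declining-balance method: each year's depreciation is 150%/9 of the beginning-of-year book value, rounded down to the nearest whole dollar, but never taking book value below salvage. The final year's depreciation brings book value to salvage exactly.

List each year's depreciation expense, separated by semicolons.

$30,813; $25,677; $21,398; $17,831; $14,859; $12,383; $10,319; $8,599; $29,599

Depreciable base = $184,878 − $13,400 = $171,478.
Year 1: ⌊$184,878 × 150%/9⌋ = $30,813. Book value $154,065.
Year 2: ⌊$154,065 × 150%/9⌋ = $25,677. Book value $128,388.
Year 3: ⌊$128,388 × 150%/9⌋ = $21,398. Book value $106,990.
Year 4: ⌊$106,990 × 150%/9⌋ = $17,831. Book value $89,159.
Year 5: ⌊$89,159 × 150%/9⌋ = $14,859. Book value $74,300.
Year 6: ⌊$74,300 × 150%/9⌋ = $12,383. Book value $61,917.
Year 7: ⌊$61,917 × 150%/9⌋ = $10,319. Book value $51,598.
Year 8: ⌊$51,598 × 150%/9⌋ = $8,599. Book value $42,999.
Year 9 (final): $42,999 − $13,400 = $29,599. Book value $13,400.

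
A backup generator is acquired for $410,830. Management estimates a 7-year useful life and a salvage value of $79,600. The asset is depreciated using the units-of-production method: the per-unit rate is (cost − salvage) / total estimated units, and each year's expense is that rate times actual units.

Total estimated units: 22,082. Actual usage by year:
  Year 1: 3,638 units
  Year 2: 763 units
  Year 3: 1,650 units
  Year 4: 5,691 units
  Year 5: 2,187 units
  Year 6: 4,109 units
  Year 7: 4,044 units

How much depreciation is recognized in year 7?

$60,660

Depreciable base = $410,830 − $79,600 = $331,230.
Rate = $331,230 / 22,082 units = $15 per unit.
Year 1: 3,638 × $15 = $54,570. Book value $356,260.
Year 2: 763 × $15 = $11,445. Book value $344,815.
Year 3: 1,650 × $15 = $24,750. Book value $320,065.
Year 4: 5,691 × $15 = $85,365. Book value $234,700.
Year 5: 2,187 × $15 = $32,805. Book value $201,895.
Year 6: 4,109 × $15 = $61,635. Book value $140,260.
Year 7: 4,044 × $15 = $60,660. Book value $79,600.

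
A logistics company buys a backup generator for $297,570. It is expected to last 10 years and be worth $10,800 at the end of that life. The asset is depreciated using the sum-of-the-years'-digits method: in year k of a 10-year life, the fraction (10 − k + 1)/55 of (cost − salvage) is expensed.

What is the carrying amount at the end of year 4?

$120,294

Depreciable base = $297,570 − $10,800 = $286,770.
Sum of the years' digits = 10+9+8+7+6+5+4+3+2+1 = 55.
Year 1: $286,770 × 10/55 = $52,140. Book value $245,430.
Year 2: $286,770 × 9/55 = $46,926. Book value $198,504.
Year 3: $286,770 × 8/55 = $41,712. Book value $156,792.
Year 4: $286,770 × 7/55 = $36,498. Book value $120,294.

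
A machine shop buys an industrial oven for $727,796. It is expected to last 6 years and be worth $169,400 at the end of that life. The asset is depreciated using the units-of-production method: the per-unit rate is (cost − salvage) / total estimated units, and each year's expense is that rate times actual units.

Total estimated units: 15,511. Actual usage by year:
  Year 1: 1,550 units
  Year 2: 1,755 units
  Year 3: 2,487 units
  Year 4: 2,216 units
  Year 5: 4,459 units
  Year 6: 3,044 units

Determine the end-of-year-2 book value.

$608,816

Depreciable base = $727,796 − $169,400 = $558,396.
Rate = $558,396 / 15,511 units = $36 per unit.
Year 1: 1,550 × $36 = $55,800. Book value $671,996.
Year 2: 1,755 × $36 = $63,180. Book value $608,816.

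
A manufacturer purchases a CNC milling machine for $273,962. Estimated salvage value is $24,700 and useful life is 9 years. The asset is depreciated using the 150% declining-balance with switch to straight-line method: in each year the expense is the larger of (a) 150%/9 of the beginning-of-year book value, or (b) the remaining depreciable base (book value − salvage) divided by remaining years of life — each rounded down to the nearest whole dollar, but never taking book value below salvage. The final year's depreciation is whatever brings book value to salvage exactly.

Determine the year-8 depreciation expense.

$21,350

Depreciable base = $273,962 − $24,700 = $249,262.
Year 1: DB = ⌊$273,962 × 150%/9⌋ = $45,660; SL = ⌊$249,262/9⌋ = $27,695 → take DB $45,660. Book value $228,302.
Year 2: DB = ⌊$228,302 × 150%/9⌋ = $38,050; SL = ⌊$203,602/8⌋ = $25,450 → take DB $38,050. Book value $190,252.
Year 3: DB = ⌊$190,252 × 150%/9⌋ = $31,708; SL = ⌊$165,552/7⌋ = $23,650 → take DB $31,708. Book value $158,544.
Year 4: DB = ⌊$158,544 × 150%/9⌋ = $26,424; SL = ⌊$133,844/6⌋ = $22,307 → take DB $26,424. Book value $132,120.
Year 5: DB = ⌊$132,120 × 150%/9⌋ = $22,020; SL = ⌊$107,420/5⌋ = $21,484 → take DB $22,020. Book value $110,100.
Year 6: DB = ⌊$110,100 × 150%/9⌋ = $18,350; SL = ⌊$85,400/4⌋ = $21,350 → take SL $21,350. Book value $88,750.
Year 7: DB = ⌊$88,750 × 150%/9⌋ = $14,791; SL = ⌊$64,050/3⌋ = $21,350 → take SL $21,350. Book value $67,400.
Year 8: DB = ⌊$67,400 × 150%/9⌋ = $11,233; SL = ⌊$42,700/2⌋ = $21,350 → take SL $21,350. Book value $46,050.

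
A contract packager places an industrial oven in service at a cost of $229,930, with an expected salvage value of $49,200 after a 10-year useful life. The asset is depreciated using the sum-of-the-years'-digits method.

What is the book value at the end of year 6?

Depreciable base = $229,930 − $49,200 = $180,730.
Sum of the years' digits = 10+9+8+7+6+5+4+3+2+1 = 55.
Year 1: $180,730 × 10/55 = $32,860. Book value $197,070.
Year 2: $180,730 × 9/55 = $29,574. Book value $167,496.
Year 3: $180,730 × 8/55 = $26,288. Book value $141,208.
Year 4: $180,730 × 7/55 = $23,002. Book value $118,206.
Year 5: $180,730 × 6/55 = $19,716. Book value $98,490.
Year 6: $180,730 × 5/55 = $16,430. Book value $82,060.

$82,060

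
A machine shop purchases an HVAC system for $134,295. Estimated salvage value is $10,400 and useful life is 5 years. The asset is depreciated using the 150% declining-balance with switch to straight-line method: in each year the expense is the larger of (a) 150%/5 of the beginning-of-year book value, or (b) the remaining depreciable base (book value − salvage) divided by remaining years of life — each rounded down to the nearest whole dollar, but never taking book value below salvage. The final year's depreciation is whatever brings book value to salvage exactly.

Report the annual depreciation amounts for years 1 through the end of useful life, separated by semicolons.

$40,288; $28,202; $19,741; $17,832; $17,832

Depreciable base = $134,295 − $10,400 = $123,895.
Year 1: DB = ⌊$134,295 × 150%/5⌋ = $40,288; SL = ⌊$123,895/5⌋ = $24,779 → take DB $40,288. Book value $94,007.
Year 2: DB = ⌊$94,007 × 150%/5⌋ = $28,202; SL = ⌊$83,607/4⌋ = $20,901 → take DB $28,202. Book value $65,805.
Year 3: DB = ⌊$65,805 × 150%/5⌋ = $19,741; SL = ⌊$55,405/3⌋ = $18,468 → take DB $19,741. Book value $46,064.
Year 4: DB = ⌊$46,064 × 150%/5⌋ = $13,819; SL = ⌊$35,664/2⌋ = $17,832 → take SL $17,832. Book value $28,232.
Year 5 (final): $28,232 − $10,400 = $17,832. Book value $10,400.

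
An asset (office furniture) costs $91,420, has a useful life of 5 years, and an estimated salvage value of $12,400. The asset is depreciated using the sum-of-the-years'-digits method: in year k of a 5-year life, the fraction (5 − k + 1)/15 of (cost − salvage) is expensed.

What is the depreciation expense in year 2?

Depreciable base = $91,420 − $12,400 = $79,020.
Sum of the years' digits = 5+4+3+2+1 = 15.
Year 1: $79,020 × 5/15 = $26,340. Book value $65,080.
Year 2: $79,020 × 4/15 = $21,072. Book value $44,008.

$21,072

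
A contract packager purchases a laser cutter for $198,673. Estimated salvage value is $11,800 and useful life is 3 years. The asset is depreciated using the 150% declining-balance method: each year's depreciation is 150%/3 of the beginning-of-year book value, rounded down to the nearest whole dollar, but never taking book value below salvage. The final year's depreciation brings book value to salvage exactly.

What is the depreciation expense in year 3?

$37,869

Depreciable base = $198,673 − $11,800 = $186,873.
Year 1: ⌊$198,673 × 150%/3⌋ = $99,336. Book value $99,337.
Year 2: ⌊$99,337 × 150%/3⌋ = $49,668. Book value $49,669.
Year 3 (final): $49,669 − $11,800 = $37,869. Book value $11,800.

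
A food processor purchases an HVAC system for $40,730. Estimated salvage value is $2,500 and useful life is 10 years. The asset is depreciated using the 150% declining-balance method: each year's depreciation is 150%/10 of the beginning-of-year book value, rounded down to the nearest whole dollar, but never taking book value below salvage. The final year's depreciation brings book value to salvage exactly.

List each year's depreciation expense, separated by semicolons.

Depreciable base = $40,730 − $2,500 = $38,230.
Year 1: ⌊$40,730 × 150%/10⌋ = $6,109. Book value $34,621.
Year 2: ⌊$34,621 × 150%/10⌋ = $5,193. Book value $29,428.
Year 3: ⌊$29,428 × 150%/10⌋ = $4,414. Book value $25,014.
Year 4: ⌊$25,014 × 150%/10⌋ = $3,752. Book value $21,262.
Year 5: ⌊$21,262 × 150%/10⌋ = $3,189. Book value $18,073.
Year 6: ⌊$18,073 × 150%/10⌋ = $2,710. Book value $15,363.
Year 7: ⌊$15,363 × 150%/10⌋ = $2,304. Book value $13,059.
Year 8: ⌊$13,059 × 150%/10⌋ = $1,958. Book value $11,101.
Year 9: ⌊$11,101 × 150%/10⌋ = $1,665. Book value $9,436.
Year 10 (final): $9,436 − $2,500 = $6,936. Book value $2,500.

$6,109; $5,193; $4,414; $3,752; $3,189; $2,710; $2,304; $1,958; $1,665; $6,936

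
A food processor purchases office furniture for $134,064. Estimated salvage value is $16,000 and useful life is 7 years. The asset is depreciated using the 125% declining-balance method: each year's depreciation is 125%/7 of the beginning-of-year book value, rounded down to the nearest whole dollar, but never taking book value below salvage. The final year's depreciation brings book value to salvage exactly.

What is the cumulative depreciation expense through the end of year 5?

Depreciable base = $134,064 − $16,000 = $118,064.
Year 1: ⌊$134,064 × 125%/7⌋ = $23,940. Book value $110,124.
Year 2: ⌊$110,124 × 125%/7⌋ = $19,665. Book value $90,459.
Year 3: ⌊$90,459 × 125%/7⌋ = $16,153. Book value $74,306.
Year 4: ⌊$74,306 × 125%/7⌋ = $13,268. Book value $61,038.
Year 5: ⌊$61,038 × 125%/7⌋ = $10,899. Book value $50,139.
Accumulated through year 5 = $134,064 − $50,139 = $83,925.

$83,925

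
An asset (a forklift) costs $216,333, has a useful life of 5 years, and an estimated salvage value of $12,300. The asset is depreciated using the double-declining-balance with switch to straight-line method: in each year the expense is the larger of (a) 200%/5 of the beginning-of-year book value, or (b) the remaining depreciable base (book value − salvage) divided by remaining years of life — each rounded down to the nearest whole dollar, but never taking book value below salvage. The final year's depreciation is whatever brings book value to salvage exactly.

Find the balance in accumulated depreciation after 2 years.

$138,453

Depreciable base = $216,333 − $12,300 = $204,033.
Year 1: DB = ⌊$216,333 × 200%/5⌋ = $86,533; SL = ⌊$204,033/5⌋ = $40,806 → take DB $86,533. Book value $129,800.
Year 2: DB = ⌊$129,800 × 200%/5⌋ = $51,920; SL = ⌊$117,500/4⌋ = $29,375 → take DB $51,920. Book value $77,880.
Accumulated through year 2 = $216,333 − $77,880 = $138,453.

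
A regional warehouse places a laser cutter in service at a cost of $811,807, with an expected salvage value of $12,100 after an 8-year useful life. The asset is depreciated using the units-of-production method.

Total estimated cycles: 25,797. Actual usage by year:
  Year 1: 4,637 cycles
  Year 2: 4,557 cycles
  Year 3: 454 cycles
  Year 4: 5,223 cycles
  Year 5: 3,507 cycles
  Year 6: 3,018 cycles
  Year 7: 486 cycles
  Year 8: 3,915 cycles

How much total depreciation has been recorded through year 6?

Depreciable base = $811,807 − $12,100 = $799,707.
Rate = $799,707 / 25,797 cycles = $31 per cycle.
Year 1: 4,637 × $31 = $143,747. Book value $668,060.
Year 2: 4,557 × $31 = $141,267. Book value $526,793.
Year 3: 454 × $31 = $14,074. Book value $512,719.
Year 4: 5,223 × $31 = $161,913. Book value $350,806.
Year 5: 3,507 × $31 = $108,717. Book value $242,089.
Year 6: 3,018 × $31 = $93,558. Book value $148,531.
Accumulated through year 6 = $811,807 − $148,531 = $663,276.

$663,276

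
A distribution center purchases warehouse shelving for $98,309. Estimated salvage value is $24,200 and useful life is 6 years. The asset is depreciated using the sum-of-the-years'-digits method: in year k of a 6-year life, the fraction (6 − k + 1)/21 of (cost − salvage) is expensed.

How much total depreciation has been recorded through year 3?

$52,935

Depreciable base = $98,309 − $24,200 = $74,109.
Sum of the years' digits = 6+5+4+3+2+1 = 21.
Year 1: $74,109 × 6/21 = $21,174. Book value $77,135.
Year 2: $74,109 × 5/21 = $17,645. Book value $59,490.
Year 3: $74,109 × 4/21 = $14,116. Book value $45,374.
Accumulated through year 3 = $98,309 − $45,374 = $52,935.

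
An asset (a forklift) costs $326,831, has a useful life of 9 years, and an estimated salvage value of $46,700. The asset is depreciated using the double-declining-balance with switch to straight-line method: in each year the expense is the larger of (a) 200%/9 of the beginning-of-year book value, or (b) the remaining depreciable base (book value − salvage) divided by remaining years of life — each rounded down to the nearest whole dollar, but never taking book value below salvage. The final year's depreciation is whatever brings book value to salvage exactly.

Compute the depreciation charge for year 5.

Depreciable base = $326,831 − $46,700 = $280,131.
Year 1: DB = ⌊$326,831 × 200%/9⌋ = $72,629; SL = ⌊$280,131/9⌋ = $31,125 → take DB $72,629. Book value $254,202.
Year 2: DB = ⌊$254,202 × 200%/9⌋ = $56,489; SL = ⌊$207,502/8⌋ = $25,937 → take DB $56,489. Book value $197,713.
Year 3: DB = ⌊$197,713 × 200%/9⌋ = $43,936; SL = ⌊$151,013/7⌋ = $21,573 → take DB $43,936. Book value $153,777.
Year 4: DB = ⌊$153,777 × 200%/9⌋ = $34,172; SL = ⌊$107,077/6⌋ = $17,846 → take DB $34,172. Book value $119,605.
Year 5: DB = ⌊$119,605 × 200%/9⌋ = $26,578; SL = ⌊$72,905/5⌋ = $14,581 → take DB $26,578. Book value $93,027.

$26,578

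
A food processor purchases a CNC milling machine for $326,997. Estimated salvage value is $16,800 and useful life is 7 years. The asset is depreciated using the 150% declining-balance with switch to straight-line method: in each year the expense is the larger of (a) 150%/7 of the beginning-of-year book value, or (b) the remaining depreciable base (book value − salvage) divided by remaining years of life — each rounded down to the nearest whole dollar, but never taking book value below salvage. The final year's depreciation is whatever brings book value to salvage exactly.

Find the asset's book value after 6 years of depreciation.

Depreciable base = $326,997 − $16,800 = $310,197.
Year 1: DB = ⌊$326,997 × 150%/7⌋ = $70,070; SL = ⌊$310,197/7⌋ = $44,313 → take DB $70,070. Book value $256,927.
Year 2: DB = ⌊$256,927 × 150%/7⌋ = $55,055; SL = ⌊$240,127/6⌋ = $40,021 → take DB $55,055. Book value $201,872.
Year 3: DB = ⌊$201,872 × 150%/7⌋ = $43,258; SL = ⌊$185,072/5⌋ = $37,014 → take DB $43,258. Book value $158,614.
Year 4: DB = ⌊$158,614 × 150%/7⌋ = $33,988; SL = ⌊$141,814/4⌋ = $35,453 → take SL $35,453. Book value $123,161.
Year 5: DB = ⌊$123,161 × 150%/7⌋ = $26,391; SL = ⌊$106,361/3⌋ = $35,453 → take SL $35,453. Book value $87,708.
Year 6: DB = ⌊$87,708 × 150%/7⌋ = $18,794; SL = ⌊$70,908/2⌋ = $35,454 → take SL $35,454. Book value $52,254.

$52,254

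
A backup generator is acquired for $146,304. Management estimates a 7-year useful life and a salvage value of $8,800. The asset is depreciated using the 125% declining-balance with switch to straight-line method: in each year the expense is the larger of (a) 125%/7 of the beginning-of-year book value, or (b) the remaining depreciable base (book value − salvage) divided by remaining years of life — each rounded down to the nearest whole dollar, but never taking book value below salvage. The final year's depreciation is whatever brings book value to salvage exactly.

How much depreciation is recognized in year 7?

$17,984

Depreciable base = $146,304 − $8,800 = $137,504.
Year 1: DB = ⌊$146,304 × 125%/7⌋ = $26,125; SL = ⌊$137,504/7⌋ = $19,643 → take DB $26,125. Book value $120,179.
Year 2: DB = ⌊$120,179 × 125%/7⌋ = $21,460; SL = ⌊$111,379/6⌋ = $18,563 → take DB $21,460. Book value $98,719.
Year 3: DB = ⌊$98,719 × 125%/7⌋ = $17,628; SL = ⌊$89,919/5⌋ = $17,983 → take SL $17,983. Book value $80,736.
Year 4: DB = ⌊$80,736 × 125%/7⌋ = $14,417; SL = ⌊$71,936/4⌋ = $17,984 → take SL $17,984. Book value $62,752.
Year 5: DB = ⌊$62,752 × 125%/7⌋ = $11,205; SL = ⌊$53,952/3⌋ = $17,984 → take SL $17,984. Book value $44,768.
Year 6: DB = ⌊$44,768 × 125%/7⌋ = $7,994; SL = ⌊$35,968/2⌋ = $17,984 → take SL $17,984. Book value $26,784.
Year 7 (final): $26,784 − $8,800 = $17,984. Book value $8,800.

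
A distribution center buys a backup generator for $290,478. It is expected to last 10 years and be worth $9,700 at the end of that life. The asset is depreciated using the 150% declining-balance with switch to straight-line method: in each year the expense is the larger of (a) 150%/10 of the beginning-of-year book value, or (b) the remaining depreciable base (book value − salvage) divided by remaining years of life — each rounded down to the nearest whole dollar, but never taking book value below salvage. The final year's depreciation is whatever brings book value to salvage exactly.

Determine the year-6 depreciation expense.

Depreciable base = $290,478 − $9,700 = $280,778.
Year 1: DB = ⌊$290,478 × 150%/10⌋ = $43,571; SL = ⌊$280,778/10⌋ = $28,077 → take DB $43,571. Book value $246,907.
Year 2: DB = ⌊$246,907 × 150%/10⌋ = $37,036; SL = ⌊$237,207/9⌋ = $26,356 → take DB $37,036. Book value $209,871.
Year 3: DB = ⌊$209,871 × 150%/10⌋ = $31,480; SL = ⌊$200,171/8⌋ = $25,021 → take DB $31,480. Book value $178,391.
Year 4: DB = ⌊$178,391 × 150%/10⌋ = $26,758; SL = ⌊$168,691/7⌋ = $24,098 → take DB $26,758. Book value $151,633.
Year 5: DB = ⌊$151,633 × 150%/10⌋ = $22,744; SL = ⌊$141,933/6⌋ = $23,655 → take SL $23,655. Book value $127,978.
Year 6: DB = ⌊$127,978 × 150%/10⌋ = $19,196; SL = ⌊$118,278/5⌋ = $23,655 → take SL $23,655. Book value $104,323.

$23,655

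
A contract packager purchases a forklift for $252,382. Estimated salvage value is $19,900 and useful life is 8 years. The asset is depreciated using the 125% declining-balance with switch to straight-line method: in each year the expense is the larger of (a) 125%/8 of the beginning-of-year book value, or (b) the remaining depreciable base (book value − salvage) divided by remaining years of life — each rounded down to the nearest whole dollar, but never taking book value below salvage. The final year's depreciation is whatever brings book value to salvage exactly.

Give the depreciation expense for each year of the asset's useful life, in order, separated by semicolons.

$39,434; $33,273; $28,074; $26,340; $26,340; $26,340; $26,340; $26,341

Depreciable base = $252,382 − $19,900 = $232,482.
Year 1: DB = ⌊$252,382 × 125%/8⌋ = $39,434; SL = ⌊$232,482/8⌋ = $29,060 → take DB $39,434. Book value $212,948.
Year 2: DB = ⌊$212,948 × 125%/8⌋ = $33,273; SL = ⌊$193,048/7⌋ = $27,578 → take DB $33,273. Book value $179,675.
Year 3: DB = ⌊$179,675 × 125%/8⌋ = $28,074; SL = ⌊$159,775/6⌋ = $26,629 → take DB $28,074. Book value $151,601.
Year 4: DB = ⌊$151,601 × 125%/8⌋ = $23,687; SL = ⌊$131,701/5⌋ = $26,340 → take SL $26,340. Book value $125,261.
Year 5: DB = ⌊$125,261 × 125%/8⌋ = $19,572; SL = ⌊$105,361/4⌋ = $26,340 → take SL $26,340. Book value $98,921.
Year 6: DB = ⌊$98,921 × 125%/8⌋ = $15,456; SL = ⌊$79,021/3⌋ = $26,340 → take SL $26,340. Book value $72,581.
Year 7: DB = ⌊$72,581 × 125%/8⌋ = $11,340; SL = ⌊$52,681/2⌋ = $26,340 → take SL $26,340. Book value $46,241.
Year 8 (final): $46,241 − $19,900 = $26,341. Book value $19,900.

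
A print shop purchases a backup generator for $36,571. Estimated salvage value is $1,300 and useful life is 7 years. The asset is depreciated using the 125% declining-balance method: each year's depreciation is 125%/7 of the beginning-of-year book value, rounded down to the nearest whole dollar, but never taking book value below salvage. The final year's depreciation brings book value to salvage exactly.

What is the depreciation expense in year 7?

Depreciable base = $36,571 − $1,300 = $35,271.
Year 1: ⌊$36,571 × 125%/7⌋ = $6,530. Book value $30,041.
Year 2: ⌊$30,041 × 125%/7⌋ = $5,364. Book value $24,677.
Year 3: ⌊$24,677 × 125%/7⌋ = $4,406. Book value $20,271.
Year 4: ⌊$20,271 × 125%/7⌋ = $3,619. Book value $16,652.
Year 5: ⌊$16,652 × 125%/7⌋ = $2,973. Book value $13,679.
Year 6: ⌊$13,679 × 125%/7⌋ = $2,442. Book value $11,237.
Year 7 (final): $11,237 − $1,300 = $9,937. Book value $1,300.

$9,937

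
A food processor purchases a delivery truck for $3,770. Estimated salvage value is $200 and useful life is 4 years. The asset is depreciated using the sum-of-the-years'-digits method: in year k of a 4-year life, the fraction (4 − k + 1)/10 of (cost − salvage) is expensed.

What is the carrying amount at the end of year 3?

Depreciable base = $3,770 − $200 = $3,570.
Sum of the years' digits = 4+3+2+1 = 10.
Year 1: $3,570 × 4/10 = $1,428. Book value $2,342.
Year 2: $3,570 × 3/10 = $1,071. Book value $1,271.
Year 3: $3,570 × 2/10 = $714. Book value $557.

$557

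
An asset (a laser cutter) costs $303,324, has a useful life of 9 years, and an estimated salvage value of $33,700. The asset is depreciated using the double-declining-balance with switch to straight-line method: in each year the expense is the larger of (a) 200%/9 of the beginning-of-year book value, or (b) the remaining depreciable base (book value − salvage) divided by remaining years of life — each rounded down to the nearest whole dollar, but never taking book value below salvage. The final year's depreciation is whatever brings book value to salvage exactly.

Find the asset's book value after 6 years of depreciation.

$67,151

Depreciable base = $303,324 − $33,700 = $269,624.
Year 1: DB = ⌊$303,324 × 200%/9⌋ = $67,405; SL = ⌊$269,624/9⌋ = $29,958 → take DB $67,405. Book value $235,919.
Year 2: DB = ⌊$235,919 × 200%/9⌋ = $52,426; SL = ⌊$202,219/8⌋ = $25,277 → take DB $52,426. Book value $183,493.
Year 3: DB = ⌊$183,493 × 200%/9⌋ = $40,776; SL = ⌊$149,793/7⌋ = $21,399 → take DB $40,776. Book value $142,717.
Year 4: DB = ⌊$142,717 × 200%/9⌋ = $31,714; SL = ⌊$109,017/6⌋ = $18,169 → take DB $31,714. Book value $111,003.
Year 5: DB = ⌊$111,003 × 200%/9⌋ = $24,667; SL = ⌊$77,303/5⌋ = $15,460 → take DB $24,667. Book value $86,336.
Year 6: DB = ⌊$86,336 × 200%/9⌋ = $19,185; SL = ⌊$52,636/4⌋ = $13,159 → take DB $19,185. Book value $67,151.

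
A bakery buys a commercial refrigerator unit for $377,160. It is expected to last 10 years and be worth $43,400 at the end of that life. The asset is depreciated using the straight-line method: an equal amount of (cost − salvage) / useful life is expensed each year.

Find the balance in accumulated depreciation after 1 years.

Depreciable base = $377,160 − $43,400 = $333,760.
Annual expense = $333,760 / 10 = $33,376.
End of year 1: book value $343,784.
Accumulated through year 1 = $377,160 − $343,784 = $33,376.

$33,376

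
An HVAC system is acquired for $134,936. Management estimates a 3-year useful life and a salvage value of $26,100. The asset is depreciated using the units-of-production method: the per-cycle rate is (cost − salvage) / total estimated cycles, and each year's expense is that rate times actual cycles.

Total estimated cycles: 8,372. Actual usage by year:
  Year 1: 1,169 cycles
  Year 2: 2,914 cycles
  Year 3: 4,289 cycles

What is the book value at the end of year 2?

$81,857

Depreciable base = $134,936 − $26,100 = $108,836.
Rate = $108,836 / 8,372 cycles = $13 per cycle.
Year 1: 1,169 × $13 = $15,197. Book value $119,739.
Year 2: 2,914 × $13 = $37,882. Book value $81,857.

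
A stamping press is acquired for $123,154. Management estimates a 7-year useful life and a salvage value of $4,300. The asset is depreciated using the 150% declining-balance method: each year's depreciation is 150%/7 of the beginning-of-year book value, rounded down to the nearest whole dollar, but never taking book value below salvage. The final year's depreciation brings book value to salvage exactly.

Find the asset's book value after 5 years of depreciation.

$36,880

Depreciable base = $123,154 − $4,300 = $118,854.
Year 1: ⌊$123,154 × 150%/7⌋ = $26,390. Book value $96,764.
Year 2: ⌊$96,764 × 150%/7⌋ = $20,735. Book value $76,029.
Year 3: ⌊$76,029 × 150%/7⌋ = $16,291. Book value $59,738.
Year 4: ⌊$59,738 × 150%/7⌋ = $12,801. Book value $46,937.
Year 5: ⌊$46,937 × 150%/7⌋ = $10,057. Book value $36,880.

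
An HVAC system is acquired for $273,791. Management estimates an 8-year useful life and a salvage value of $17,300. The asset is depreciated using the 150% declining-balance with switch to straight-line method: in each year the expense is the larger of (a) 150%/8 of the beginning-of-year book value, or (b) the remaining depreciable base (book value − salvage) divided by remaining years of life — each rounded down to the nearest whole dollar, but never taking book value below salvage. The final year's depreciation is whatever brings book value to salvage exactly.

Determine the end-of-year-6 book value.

Depreciable base = $273,791 − $17,300 = $256,491.
Year 1: DB = ⌊$273,791 × 150%/8⌋ = $51,335; SL = ⌊$256,491/8⌋ = $32,061 → take DB $51,335. Book value $222,456.
Year 2: DB = ⌊$222,456 × 150%/8⌋ = $41,710; SL = ⌊$205,156/7⌋ = $29,308 → take DB $41,710. Book value $180,746.
Year 3: DB = ⌊$180,746 × 150%/8⌋ = $33,889; SL = ⌊$163,446/6⌋ = $27,241 → take DB $33,889. Book value $146,857.
Year 4: DB = ⌊$146,857 × 150%/8⌋ = $27,535; SL = ⌊$129,557/5⌋ = $25,911 → take DB $27,535. Book value $119,322.
Year 5: DB = ⌊$119,322 × 150%/8⌋ = $22,372; SL = ⌊$102,022/4⌋ = $25,505 → take SL $25,505. Book value $93,817.
Year 6: DB = ⌊$93,817 × 150%/8⌋ = $17,590; SL = ⌊$76,517/3⌋ = $25,505 → take SL $25,505. Book value $68,312.

$68,312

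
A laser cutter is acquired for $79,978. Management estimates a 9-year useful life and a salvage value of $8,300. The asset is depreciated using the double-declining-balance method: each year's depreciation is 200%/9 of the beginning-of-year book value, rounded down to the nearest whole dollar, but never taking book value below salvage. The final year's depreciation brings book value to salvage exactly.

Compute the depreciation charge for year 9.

Depreciable base = $79,978 − $8,300 = $71,678.
Year 1: ⌊$79,978 × 200%/9⌋ = $17,772. Book value $62,206.
Year 2: ⌊$62,206 × 200%/9⌋ = $13,823. Book value $48,383.
Year 3: ⌊$48,383 × 200%/9⌋ = $10,751. Book value $37,632.
Year 4: ⌊$37,632 × 200%/9⌋ = $8,362. Book value $29,270.
Year 5: ⌊$29,270 × 200%/9⌋ = $6,504. Book value $22,766.
Year 6: ⌊$22,766 × 200%/9⌋ = $5,059. Book value $17,707.
Year 7: ⌊$17,707 × 200%/9⌋ = $3,934. Book value $13,773.
Year 8: ⌊$13,773 × 200%/9⌋ = $3,060. Book value $10,713.
Year 9 (final): $10,713 − $8,300 = $2,413. Book value $8,300.

$2,413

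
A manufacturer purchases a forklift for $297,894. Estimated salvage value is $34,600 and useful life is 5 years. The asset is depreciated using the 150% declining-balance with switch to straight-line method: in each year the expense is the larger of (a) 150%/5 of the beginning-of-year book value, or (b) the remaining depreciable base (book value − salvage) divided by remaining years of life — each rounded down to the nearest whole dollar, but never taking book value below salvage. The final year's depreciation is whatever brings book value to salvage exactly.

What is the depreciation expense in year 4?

$33,789

Depreciable base = $297,894 − $34,600 = $263,294.
Year 1: DB = ⌊$297,894 × 150%/5⌋ = $89,368; SL = ⌊$263,294/5⌋ = $52,658 → take DB $89,368. Book value $208,526.
Year 2: DB = ⌊$208,526 × 150%/5⌋ = $62,557; SL = ⌊$173,926/4⌋ = $43,481 → take DB $62,557. Book value $145,969.
Year 3: DB = ⌊$145,969 × 150%/5⌋ = $43,790; SL = ⌊$111,369/3⌋ = $37,123 → take DB $43,790. Book value $102,179.
Year 4: DB = ⌊$102,179 × 150%/5⌋ = $30,653; SL = ⌊$67,579/2⌋ = $33,789 → take SL $33,789. Book value $68,390.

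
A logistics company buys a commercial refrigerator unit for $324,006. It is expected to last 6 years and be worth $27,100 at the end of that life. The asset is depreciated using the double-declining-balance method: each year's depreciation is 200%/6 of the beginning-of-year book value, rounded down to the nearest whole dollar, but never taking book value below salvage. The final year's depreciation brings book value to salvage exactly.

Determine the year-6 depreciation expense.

$15,568

Depreciable base = $324,006 − $27,100 = $296,906.
Year 1: ⌊$324,006 × 200%/6⌋ = $108,002. Book value $216,004.
Year 2: ⌊$216,004 × 200%/6⌋ = $72,001. Book value $144,003.
Year 3: ⌊$144,003 × 200%/6⌋ = $48,001. Book value $96,002.
Year 4: ⌊$96,002 × 200%/6⌋ = $32,000. Book value $64,002.
Year 5: ⌊$64,002 × 200%/6⌋ = $21,334. Book value $42,668.
Year 6 (final): $42,668 − $27,100 = $15,568. Book value $27,100.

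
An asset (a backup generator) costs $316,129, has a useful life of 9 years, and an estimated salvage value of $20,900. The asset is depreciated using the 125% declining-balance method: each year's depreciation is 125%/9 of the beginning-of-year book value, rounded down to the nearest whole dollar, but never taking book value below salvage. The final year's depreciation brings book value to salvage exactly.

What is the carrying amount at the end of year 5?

$149,681

Depreciable base = $316,129 − $20,900 = $295,229.
Year 1: ⌊$316,129 × 125%/9⌋ = $43,906. Book value $272,223.
Year 2: ⌊$272,223 × 125%/9⌋ = $37,808. Book value $234,415.
Year 3: ⌊$234,415 × 125%/9⌋ = $32,557. Book value $201,858.
Year 4: ⌊$201,858 × 125%/9⌋ = $28,035. Book value $173,823.
Year 5: ⌊$173,823 × 125%/9⌋ = $24,142. Book value $149,681.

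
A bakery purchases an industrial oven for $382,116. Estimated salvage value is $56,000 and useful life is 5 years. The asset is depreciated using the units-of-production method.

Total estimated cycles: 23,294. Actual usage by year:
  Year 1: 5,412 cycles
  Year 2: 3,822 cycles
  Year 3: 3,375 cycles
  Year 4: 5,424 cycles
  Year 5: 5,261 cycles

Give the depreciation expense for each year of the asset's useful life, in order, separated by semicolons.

$75,768; $53,508; $47,250; $75,936; $73,654

Depreciable base = $382,116 − $56,000 = $326,116.
Rate = $326,116 / 23,294 cycles = $14 per cycle.
Year 1: 5,412 × $14 = $75,768. Book value $306,348.
Year 2: 3,822 × $14 = $53,508. Book value $252,840.
Year 3: 3,375 × $14 = $47,250. Book value $205,590.
Year 4: 5,424 × $14 = $75,936. Book value $129,654.
Year 5: 5,261 × $14 = $73,654. Book value $56,000.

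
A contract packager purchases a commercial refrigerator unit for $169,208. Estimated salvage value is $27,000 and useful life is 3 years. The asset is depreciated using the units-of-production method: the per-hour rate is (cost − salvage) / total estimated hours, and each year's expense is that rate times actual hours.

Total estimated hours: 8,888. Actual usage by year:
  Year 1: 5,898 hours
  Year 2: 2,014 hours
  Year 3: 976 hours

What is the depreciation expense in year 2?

$32,224

Depreciable base = $169,208 − $27,000 = $142,208.
Rate = $142,208 / 8,888 hours = $16 per hour.
Year 1: 5,898 × $16 = $94,368. Book value $74,840.
Year 2: 2,014 × $16 = $32,224. Book value $42,616.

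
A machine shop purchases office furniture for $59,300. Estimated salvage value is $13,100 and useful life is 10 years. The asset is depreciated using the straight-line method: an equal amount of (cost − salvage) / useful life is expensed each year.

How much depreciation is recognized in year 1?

$4,620

Depreciable base = $59,300 − $13,100 = $46,200.
Annual expense = $46,200 / 10 = $4,620.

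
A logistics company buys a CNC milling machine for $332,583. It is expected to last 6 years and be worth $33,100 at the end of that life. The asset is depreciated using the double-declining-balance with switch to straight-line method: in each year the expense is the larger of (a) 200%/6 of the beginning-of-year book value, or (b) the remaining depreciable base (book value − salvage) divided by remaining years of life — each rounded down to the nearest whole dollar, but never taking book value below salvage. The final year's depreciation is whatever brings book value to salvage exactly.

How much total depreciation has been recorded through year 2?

Depreciable base = $332,583 − $33,100 = $299,483.
Year 1: DB = ⌊$332,583 × 200%/6⌋ = $110,861; SL = ⌊$299,483/6⌋ = $49,913 → take DB $110,861. Book value $221,722.
Year 2: DB = ⌊$221,722 × 200%/6⌋ = $73,907; SL = ⌊$188,622/5⌋ = $37,724 → take DB $73,907. Book value $147,815.
Accumulated through year 2 = $332,583 − $147,815 = $184,768.

$184,768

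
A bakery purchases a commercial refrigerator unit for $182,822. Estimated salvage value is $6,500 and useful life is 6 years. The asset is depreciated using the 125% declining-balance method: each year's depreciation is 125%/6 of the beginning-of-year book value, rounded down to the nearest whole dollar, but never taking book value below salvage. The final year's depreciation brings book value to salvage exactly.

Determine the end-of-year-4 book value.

$71,813

Depreciable base = $182,822 − $6,500 = $176,322.
Year 1: ⌊$182,822 × 125%/6⌋ = $38,087. Book value $144,735.
Year 2: ⌊$144,735 × 125%/6⌋ = $30,153. Book value $114,582.
Year 3: ⌊$114,582 × 125%/6⌋ = $23,871. Book value $90,711.
Year 4: ⌊$90,711 × 125%/6⌋ = $18,898. Book value $71,813.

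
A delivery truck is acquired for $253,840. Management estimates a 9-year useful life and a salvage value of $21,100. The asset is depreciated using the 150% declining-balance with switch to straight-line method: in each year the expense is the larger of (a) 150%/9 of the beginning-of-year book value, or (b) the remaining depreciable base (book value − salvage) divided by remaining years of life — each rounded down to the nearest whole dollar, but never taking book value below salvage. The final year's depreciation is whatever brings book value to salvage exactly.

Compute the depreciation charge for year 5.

Depreciable base = $253,840 − $21,100 = $232,740.
Year 1: DB = ⌊$253,840 × 150%/9⌋ = $42,306; SL = ⌊$232,740/9⌋ = $25,860 → take DB $42,306. Book value $211,534.
Year 2: DB = ⌊$211,534 × 150%/9⌋ = $35,255; SL = ⌊$190,434/8⌋ = $23,804 → take DB $35,255. Book value $176,279.
Year 3: DB = ⌊$176,279 × 150%/9⌋ = $29,379; SL = ⌊$155,179/7⌋ = $22,168 → take DB $29,379. Book value $146,900.
Year 4: DB = ⌊$146,900 × 150%/9⌋ = $24,483; SL = ⌊$125,800/6⌋ = $20,966 → take DB $24,483. Book value $122,417.
Year 5: DB = ⌊$122,417 × 150%/9⌋ = $20,402; SL = ⌊$101,317/5⌋ = $20,263 → take DB $20,402. Book value $102,015.

$20,402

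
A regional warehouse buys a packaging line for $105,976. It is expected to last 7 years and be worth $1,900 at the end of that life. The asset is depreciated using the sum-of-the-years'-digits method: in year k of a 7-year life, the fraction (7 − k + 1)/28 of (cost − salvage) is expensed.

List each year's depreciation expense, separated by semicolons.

Depreciable base = $105,976 − $1,900 = $104,076.
Sum of the years' digits = 7+6+5+4+3+2+1 = 28.
Year 1: $104,076 × 7/28 = $26,019. Book value $79,957.
Year 2: $104,076 × 6/28 = $22,302. Book value $57,655.
Year 3: $104,076 × 5/28 = $18,585. Book value $39,070.
Year 4: $104,076 × 4/28 = $14,868. Book value $24,202.
Year 5: $104,076 × 3/28 = $11,151. Book value $13,051.
Year 6: $104,076 × 2/28 = $7,434. Book value $5,617.
Year 7: $104,076 × 1/28 = $3,717. Book value $1,900.

$26,019; $22,302; $18,585; $14,868; $11,151; $7,434; $3,717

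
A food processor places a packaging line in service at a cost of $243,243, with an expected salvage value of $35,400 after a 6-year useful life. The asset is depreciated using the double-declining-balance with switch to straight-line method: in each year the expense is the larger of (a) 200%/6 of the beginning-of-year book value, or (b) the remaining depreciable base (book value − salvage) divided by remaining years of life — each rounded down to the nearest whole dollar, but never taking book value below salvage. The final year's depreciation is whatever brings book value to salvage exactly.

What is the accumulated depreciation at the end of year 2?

Depreciable base = $243,243 − $35,400 = $207,843.
Year 1: DB = ⌊$243,243 × 200%/6⌋ = $81,081; SL = ⌊$207,843/6⌋ = $34,640 → take DB $81,081. Book value $162,162.
Year 2: DB = ⌊$162,162 × 200%/6⌋ = $54,054; SL = ⌊$126,762/5⌋ = $25,352 → take DB $54,054. Book value $108,108.
Accumulated through year 2 = $243,243 − $108,108 = $135,135.

$135,135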